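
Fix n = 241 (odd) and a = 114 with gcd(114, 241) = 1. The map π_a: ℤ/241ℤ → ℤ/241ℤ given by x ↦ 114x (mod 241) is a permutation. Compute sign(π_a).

Start at x=62: 62 → 79 → 89 → 24 → 85 → 50 → 157 → … (one orbit).
Cycle lengths of π_114 on ℤ/241ℤ: [240, 1]; 2 cycles in total.
241 − 2 = 239 transpositions; sign(π) = (−1)^239 = -1.
Zolotarev: (114|241) = -1, matching the cycle-count sign.

-1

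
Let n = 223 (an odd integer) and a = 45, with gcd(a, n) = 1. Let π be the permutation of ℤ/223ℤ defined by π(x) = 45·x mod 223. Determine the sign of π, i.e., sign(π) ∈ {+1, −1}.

Start at x=37: 37 → 104 → 220 → 88 → 169 → 23 → 143 → … (one orbit).
Decompose π into cycles: lengths [222, 1] (2 cycles, including the fixed point 0).
2 cycles on 223: each ℓ→(−1)^(ℓ−1), product (−1)^221 = -1.
Via Zolotarev, sign(π_{45}) = (45|223) = -1.

-1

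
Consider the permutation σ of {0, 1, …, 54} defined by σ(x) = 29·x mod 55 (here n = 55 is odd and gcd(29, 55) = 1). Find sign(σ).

Orbit of 16 under x↦29x: [16, 24, 36, 54, 26, 39, 31]… (length divides ord_55(29)).
Decompose π into cycles: lengths [10, 10, 10, 10, 10, 2, 2, 1] (8 cycles, including the fixed point 0).
8 cycles on 55: each ℓ→(−1)^(ℓ−1), product (−1)^47 = -1.

-1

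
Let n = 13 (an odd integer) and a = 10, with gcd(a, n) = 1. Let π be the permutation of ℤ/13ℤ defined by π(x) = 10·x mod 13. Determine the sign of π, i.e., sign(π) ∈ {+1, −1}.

+1

Start at x=4: 4 → 1 → 10 → 9 → 12 → 3 → 4 (one orbit).
Decompose π into cycles: lengths [6, 6, 1] (3 cycles, including the fixed point 0).
sign(π) = (−1)^{n − #cycles} = (−1)^{13−3} = (−1)^10 = +1.
The Jacobi symbol (10|13) = +1 (Zolotarev) agrees.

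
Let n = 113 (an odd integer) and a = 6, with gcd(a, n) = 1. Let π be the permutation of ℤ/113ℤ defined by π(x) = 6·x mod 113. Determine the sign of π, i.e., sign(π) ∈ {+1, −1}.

Trace 96: π^k(96) = [96, 11, 66, 57, 3, 18, 108] for k=0..6.
Decompose π into cycles: lengths [112, 1] (2 cycles, including the fixed point 0).
With 2 cycles on 113 points, sign = (−1)^{113−2} = -1.
Via Zolotarev, sign(π_{6}) = (6|113) = -1.

-1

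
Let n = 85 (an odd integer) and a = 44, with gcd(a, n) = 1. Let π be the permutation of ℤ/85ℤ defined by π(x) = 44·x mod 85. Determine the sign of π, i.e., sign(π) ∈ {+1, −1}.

Orbit of 29 under x↦44x: [29, 1, 44, 66, 14, 21, 74]… (length divides ord_85(44)).
The orbit structure of x ↦ 44x mod 85: 8 orbits of sizes [16, 16, 16, 16, 16, 2, 2, 1].
8 cycles on 85: each ℓ→(−1)^(ℓ−1), product (−1)^77 = -1.
The Jacobi symbol (44|85) = -1 (Zolotarev) agrees.

-1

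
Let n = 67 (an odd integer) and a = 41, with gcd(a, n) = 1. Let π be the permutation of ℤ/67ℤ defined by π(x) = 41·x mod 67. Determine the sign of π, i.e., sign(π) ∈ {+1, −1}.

-1

Trace 47: π^k(47) = [47, 51, 14, 38, 17, 27, 35] for k=0..6.
Cycle type of π: 66 + 1; total 2 cycles.
67 − 2 = 65 transpositions; sign(π) = (−1)^65 = -1.
Via Zolotarev, sign(π_{41}) = (41|67) = -1.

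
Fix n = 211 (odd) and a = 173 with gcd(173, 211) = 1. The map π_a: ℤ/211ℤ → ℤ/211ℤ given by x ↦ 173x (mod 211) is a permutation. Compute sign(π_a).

+1

Orbit of 117 under x↦173x: [117, 196, 148, 73, 180, 123, 179]… (length divides ord_211(173)).
Decompose π into cycles: lengths [21, 21, 21, 21, 21, 21, 21, 21, 21, 21, 1] (11 cycles, including the fixed point 0).
n − c = 211 − 11 = 200; sign = (−1)^200 = +1.
Via Zolotarev, sign(π_{173}) = (173|211) = +1.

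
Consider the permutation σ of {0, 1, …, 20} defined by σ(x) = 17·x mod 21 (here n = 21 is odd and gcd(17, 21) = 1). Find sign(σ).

+1

Orbit of 16 under x↦17x: [16, 20, 4, 5, 1, 17]… (length divides ord_21(17)).
Cycle lengths of π_17 on ℤ/21ℤ: [6, 6, 6, 2, 1]; 5 cycles in total.
sign(π) = (−1)^{n − #cycles} = (−1)^{21−5} = (−1)^16 = +1.
Via Zolotarev, sign(π_{17}) = (17|21) = +1.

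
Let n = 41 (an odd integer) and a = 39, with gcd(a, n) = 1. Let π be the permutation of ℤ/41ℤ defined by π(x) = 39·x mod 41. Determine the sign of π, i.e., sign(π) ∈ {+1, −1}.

Orbit of 21 under x↦39x: [21, 40, 2, 37, 8, 25, 32]… (length divides ord_41(39)).
The orbit structure of x ↦ 39x mod 41: 3 orbits of sizes [20, 20, 1].
3 cycles on 41: each ℓ→(−1)^(ℓ−1), product (−1)^38 = +1.
(39|41)_J = +1 (Zolotarev's lemma cross-check).

+1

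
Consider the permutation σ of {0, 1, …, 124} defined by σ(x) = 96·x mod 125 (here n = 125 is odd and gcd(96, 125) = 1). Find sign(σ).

Orbit of 106 under x↦96x: [106, 51, 21, 16, 36, 81, 26]… (length divides ord_125(96)).
13 cycles of lengths [25, 25, 25, 25, 5, 5, 5, 5, 1, 1, 1, 1, 1].
With 13 cycles on 125 points, sign = (−1)^{125−13} = +1.

+1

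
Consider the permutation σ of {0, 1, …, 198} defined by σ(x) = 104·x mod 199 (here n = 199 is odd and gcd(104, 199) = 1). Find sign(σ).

Start at x=114: 114 → 115 → 20 → 90 → 7 → 131 → 92 → … (one orbit).
3 cycles of lengths [99, 99, 1].
199 − 3 = 196 transpositions; sign(π) = (−1)^196 = +1.
Zolotarev: (104|199) = +1, matching the cycle-count sign.

+1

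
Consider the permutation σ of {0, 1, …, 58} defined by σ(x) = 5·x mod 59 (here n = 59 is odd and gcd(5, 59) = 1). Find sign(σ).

Trace 36: π^k(36) = [36, 3, 15, 16, 21, 46, 53] for k=0..6.
The orbit structure of x ↦ 5x mod 59: 3 orbits of sizes [29, 29, 1].
n − c = 59 − 3 = 56; sign = (−1)^56 = +1.
Zolotarev: (5|59) = +1, matching the cycle-count sign.

+1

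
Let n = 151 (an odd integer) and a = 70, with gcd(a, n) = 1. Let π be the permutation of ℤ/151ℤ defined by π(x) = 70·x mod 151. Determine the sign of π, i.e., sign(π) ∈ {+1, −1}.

Trace 83: π^k(83) = [83, 72, 57, 64, 101, 124, 73] for k=0..6.
Decompose π into cycles: lengths [50, 50, 50, 1] (4 cycles, including the fixed point 0).
4 cycles on 151: each ℓ→(−1)^(ℓ−1), product (−1)^147 = -1.

-1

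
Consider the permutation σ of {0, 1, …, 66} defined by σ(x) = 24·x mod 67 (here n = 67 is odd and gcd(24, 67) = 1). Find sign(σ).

Orbit of 9 under x↦24x: [9, 15, 25, 64, 62, 14, 1]… (length divides ord_67(24)).
Cycle lengths of π_24 on ℤ/67ℤ: [11, 11, 11, 11, 11, 11, 1]; 7 cycles in total.
7 cycles on 67: each ℓ→(−1)^(ℓ−1), product (−1)^60 = +1.
The Jacobi symbol (24|67) = +1 (Zolotarev) agrees.

+1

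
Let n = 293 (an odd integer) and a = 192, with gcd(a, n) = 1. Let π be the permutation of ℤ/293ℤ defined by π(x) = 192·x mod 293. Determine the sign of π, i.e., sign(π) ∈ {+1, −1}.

-1

Start at x=250: 250 → 241 → 271 → 171 → 16 → 142 → 15 → … (one orbit).
The orbit structure of x ↦ 192x mod 293: 2 orbits of sizes [292, 1].
Σ(ℓ_i−1) = 293−2 = 291; sign = (−1)^291 = -1.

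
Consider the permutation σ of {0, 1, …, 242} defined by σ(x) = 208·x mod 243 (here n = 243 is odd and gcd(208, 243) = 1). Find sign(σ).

Start at x=10: 10 → 136 → 100 → 145 → 28 → 235 → 37 → … (one orbit).
π_208 has 27 disjoint cycles with lengths [27, 27, 27, 27, 27, 27, 9, 9, 9, 9, 9, 9, 3, 3, 3, 3, 3, 3, 1, 1, 1, 1, 1, 1, 1, 1, 1] on {0,…,242}.
With 27 cycles on 243 points, sign = (−1)^{243−27} = +1.
Check: (208/243) = +1 by Zolotarev.

+1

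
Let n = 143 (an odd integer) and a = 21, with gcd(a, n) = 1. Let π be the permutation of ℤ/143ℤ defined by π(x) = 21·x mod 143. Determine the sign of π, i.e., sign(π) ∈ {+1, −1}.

+1

Trace 21: π^k(21) = [21, 12, 109, 1] for k=0..3.
The orbit structure of x ↦ 21x mod 143: 39 orbits of sizes [4, 4, 4, 4, 4, 4, 4, 4, 4, 4, 4, 4, 4, 4, 4, 4, 4, 4, 4, 4, 4, 4, 4, 4, 4, 4, 4, 4, 4, 4, 4, 4, 4, 2, 2, 2, 2, 2, 1].
sign(π) = (−1)^{n − #cycles} = (−1)^{143−39} = (−1)^104 = +1.
Via Zolotarev, sign(π_{21}) = (21|143) = +1.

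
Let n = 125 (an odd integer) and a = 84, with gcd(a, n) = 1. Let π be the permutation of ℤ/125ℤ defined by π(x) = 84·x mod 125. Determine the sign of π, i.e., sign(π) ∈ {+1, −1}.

+1

Start at x=81: 81 → 54 → 36 → 24 → 16 → 94 → 21 → … (one orbit).
The orbit structure of x ↦ 84x mod 125: 7 orbits of sizes [50, 50, 10, 10, 2, 2, 1].
7 cycles on 125: each ℓ→(−1)^(ℓ−1), product (−1)^118 = +1.
Check: (84/125) = +1 by Zolotarev.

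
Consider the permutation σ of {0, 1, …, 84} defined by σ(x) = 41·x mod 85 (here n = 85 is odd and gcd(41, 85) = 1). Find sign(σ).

Orbit of 1 under x↦41x: [1, 41, 66, 71, 21, 11, 26]… (length divides ord_85(41)).
π_41 has 10 disjoint cycles with lengths [16, 16, 16, 16, 16, 1, 1, 1, 1, 1] on {0,…,84}.
85 − 10 = 75 transpositions; sign(π) = (−1)^75 = -1.

-1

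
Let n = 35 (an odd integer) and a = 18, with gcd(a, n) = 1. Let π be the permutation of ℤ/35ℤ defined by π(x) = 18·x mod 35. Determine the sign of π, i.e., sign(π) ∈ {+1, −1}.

Trace 8: π^k(8) = [8, 4, 2, 1, 18, 9, 22] for k=0..6.
π_18 has 6 disjoint cycles with lengths [12, 12, 4, 3, 3, 1] on {0,…,34}.
Σ(ℓ_i−1) = 35−6 = 29; sign = (−1)^29 = -1.
The Jacobi symbol (18|35) = -1 (Zolotarev) agrees.

-1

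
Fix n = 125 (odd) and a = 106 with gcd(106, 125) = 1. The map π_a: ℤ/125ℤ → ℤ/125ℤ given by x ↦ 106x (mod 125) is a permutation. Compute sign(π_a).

+1

Trace 91: π^k(91) = [91, 21, 101, 81, 86, 116, 46] for k=0..6.
Decompose π into cycles: lengths [25, 25, 25, 25, 5, 5, 5, 5, 1, 1, 1, 1, 1] (13 cycles, including the fixed point 0).
13 cycles on 125: each ℓ→(−1)^(ℓ−1), product (−1)^112 = +1.
Via Zolotarev, sign(π_{106}) = (106|125) = +1.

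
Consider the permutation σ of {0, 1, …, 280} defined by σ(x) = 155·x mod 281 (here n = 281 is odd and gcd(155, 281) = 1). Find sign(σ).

Trace 232: π^k(232) = [232, 273, 165, 4, 58, 279, 252] for k=0..6.
9 cycles of lengths [35, 35, 35, 35, 35, 35, 35, 35, 1].
9 cycles on 281: each ℓ→(−1)^(ℓ−1), product (−1)^272 = +1.
The Jacobi symbol (155|281) = +1 (Zolotarev) agrees.

+1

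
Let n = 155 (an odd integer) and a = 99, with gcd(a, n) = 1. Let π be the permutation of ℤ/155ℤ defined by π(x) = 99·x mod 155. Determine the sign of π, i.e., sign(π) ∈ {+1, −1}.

Orbit of 56 under x↦99x: [56, 119, 1, 99, 36, 154]… (length divides ord_155(99)).
The orbit structure of x ↦ 99x mod 155: 28 orbits of sizes [6, 6, 6, 6, 6, 6, 6, 6, 6, 6, 6, 6, 6, 6, 6, 6, 6, 6, 6, 6, 6, 6, 6, 6, 6, 2, 2, 1].
Σ(ℓ_i−1) = 155−28 = 127; sign = (−1)^127 = -1.

-1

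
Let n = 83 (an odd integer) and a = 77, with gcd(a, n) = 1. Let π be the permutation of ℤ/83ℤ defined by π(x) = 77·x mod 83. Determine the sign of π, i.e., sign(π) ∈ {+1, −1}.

+1

Orbit of 4 under x↦77x: [4, 59, 61, 49, 38, 21, 40]… (length divides ord_83(77)).
π_77 has 3 disjoint cycles with lengths [41, 41, 1] on {0,…,82}.
n − c = 83 − 3 = 80; sign = (−1)^80 = +1.
Via Zolotarev, sign(π_{77}) = (77|83) = +1.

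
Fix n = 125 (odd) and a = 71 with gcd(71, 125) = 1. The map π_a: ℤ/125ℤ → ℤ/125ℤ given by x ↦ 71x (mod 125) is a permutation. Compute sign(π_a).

+1

Trace 91: π^k(91) = [91, 86, 106, 26, 96, 66, 61] for k=0..6.
Cycle lengths of π_71 on ℤ/125ℤ: [25, 25, 25, 25, 5, 5, 5, 5, 1, 1, 1, 1, 1]; 13 cycles in total.
Σ(ℓ_i−1) = 125−13 = 112; sign = (−1)^112 = +1.
Via Zolotarev, sign(π_{71}) = (71|125) = +1.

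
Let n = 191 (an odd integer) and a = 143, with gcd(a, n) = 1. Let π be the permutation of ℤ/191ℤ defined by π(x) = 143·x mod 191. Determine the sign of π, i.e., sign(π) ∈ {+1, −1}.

Start at x=114: 114 → 67 → 31 → 40 → 181 → 98 → 71 → … (one orbit).
Cycle type of π: 190 + 1; total 2 cycles.
191 − 2 = 189 transpositions; sign(π) = (−1)^189 = -1.
Via Zolotarev, sign(π_{143}) = (143|191) = -1.

-1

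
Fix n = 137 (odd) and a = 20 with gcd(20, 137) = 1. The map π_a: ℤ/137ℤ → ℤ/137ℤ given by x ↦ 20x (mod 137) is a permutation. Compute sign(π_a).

Start at x=67: 67 → 107 → 85 → 56 → 24 → 69 → 10 → … (one orbit).
Decompose π into cycles: lengths [136, 1] (2 cycles, including the fixed point 0).
sign(π) = (−1)^{n − #cycles} = (−1)^{137−2} = (−1)^135 = -1.

-1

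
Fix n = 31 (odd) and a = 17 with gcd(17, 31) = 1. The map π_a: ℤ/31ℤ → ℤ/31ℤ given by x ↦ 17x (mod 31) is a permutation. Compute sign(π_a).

-1

Trace 1: π^k(1) = [1, 17, 10, 15, 7, 26, 8] for k=0..6.
π_17 has 2 disjoint cycles with lengths [30, 1] on {0,…,30}.
31 − 2 = 29 transpositions; sign(π) = (−1)^29 = -1.
(17|31)_J = -1 (Zolotarev's lemma cross-check).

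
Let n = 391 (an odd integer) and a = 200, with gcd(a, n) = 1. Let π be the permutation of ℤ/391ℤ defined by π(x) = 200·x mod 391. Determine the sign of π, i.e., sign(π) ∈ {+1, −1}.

Orbit of 200 under x↦200x: [200, 118, 140, 239, 98, 50, 225]… (length divides ord_391(200)).
The orbit structure of x ↦ 200x mod 391: 15 orbits of sizes [44, 44, 44, 44, 44, 44, 44, 44, 11, 11, 4, 4, 4, 4, 1].
391 − 15 = 376 transpositions; sign(π) = (−1)^376 = +1.

+1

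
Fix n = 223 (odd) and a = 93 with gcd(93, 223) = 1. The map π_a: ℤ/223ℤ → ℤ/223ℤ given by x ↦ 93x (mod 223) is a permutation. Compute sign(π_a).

-1

Orbit of 141 under x↦93x: [141, 179, 145, 105, 176, 89, 26]… (length divides ord_223(93)).
2 cycles of lengths [222, 1].
sign(π) = (−1)^{n − #cycles} = (−1)^{223−2} = (−1)^221 = -1.
(93|223)_J = -1 (Zolotarev's lemma cross-check).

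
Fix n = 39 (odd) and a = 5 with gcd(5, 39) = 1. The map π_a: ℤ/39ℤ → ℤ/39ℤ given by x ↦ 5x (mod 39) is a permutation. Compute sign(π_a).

Orbit of 1 under x↦5x: [1, 5, 25, 8]… (length divides ord_39(5)).
π_5 has 11 disjoint cycles with lengths [4, 4, 4, 4, 4, 4, 4, 4, 4, 2, 1] on {0,…,38}.
sign(π) = (−1)^{n − #cycles} = (−1)^{39−11} = (−1)^28 = +1.

+1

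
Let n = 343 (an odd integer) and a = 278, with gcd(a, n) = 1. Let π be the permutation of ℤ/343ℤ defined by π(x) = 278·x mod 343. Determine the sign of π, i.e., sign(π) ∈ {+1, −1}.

-1

Orbit of 23 under x↦278x: [23, 220, 106, 313, 235, 160, 233]… (length divides ord_343(278)).
4 cycles of lengths [294, 42, 6, 1].
343 − 4 = 339 transpositions; sign(π) = (−1)^339 = -1.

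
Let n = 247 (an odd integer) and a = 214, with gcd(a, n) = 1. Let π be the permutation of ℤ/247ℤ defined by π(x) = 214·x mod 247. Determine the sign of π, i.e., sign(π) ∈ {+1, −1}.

Start at x=100: 100 → 158 → 220 → 150 → 237 → 83 → 225 → … (one orbit).
π_214 has 10 disjoint cycles with lengths [36, 36, 36, 36, 36, 36, 12, 9, 9, 1] on {0,…,246}.
With 10 cycles on 247 points, sign = (−1)^{247−10} = -1.
Zolotarev: (214|247) = -1, matching the cycle-count sign.

-1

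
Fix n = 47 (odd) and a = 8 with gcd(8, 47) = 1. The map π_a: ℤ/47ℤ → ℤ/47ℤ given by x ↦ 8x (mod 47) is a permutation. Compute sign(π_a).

Trace 8: π^k(8) = [8, 17, 42, 7, 9, 25, 12] for k=0..6.
3 cycles of lengths [23, 23, 1].
sign(π) = (−1)^{n − #cycles} = (−1)^{47−3} = (−1)^44 = +1.
Zolotarev: (8|47) = +1, matching the cycle-count sign.

+1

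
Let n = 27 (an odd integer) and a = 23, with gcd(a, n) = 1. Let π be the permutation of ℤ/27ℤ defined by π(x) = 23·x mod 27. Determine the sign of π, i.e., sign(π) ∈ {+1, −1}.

Start at x=14: 14 → 25 → 8 → 22 → 20 → 1 → 23 → … (one orbit).
The orbit structure of x ↦ 23x mod 27: 4 orbits of sizes [18, 6, 2, 1].
27 − 4 = 23 transpositions; sign(π) = (−1)^23 = -1.
(23|27)_J = -1 (Zolotarev's lemma cross-check).

-1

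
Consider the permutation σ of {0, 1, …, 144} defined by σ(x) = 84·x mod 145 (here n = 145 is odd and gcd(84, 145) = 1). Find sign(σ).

-1

Start at x=51: 51 → 79 → 111 → 44 → 71 → 19 → 1 → … (one orbit).
8 cycles of lengths [28, 28, 28, 28, 28, 2, 2, 1].
sign(π) = (−1)^{n − #cycles} = (−1)^{145−8} = (−1)^137 = -1.
Via Zolotarev, sign(π_{84}) = (84|145) = -1.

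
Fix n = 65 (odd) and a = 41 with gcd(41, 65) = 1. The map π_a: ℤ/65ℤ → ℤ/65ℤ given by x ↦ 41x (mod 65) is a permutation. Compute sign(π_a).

Start at x=51: 51 → 11 → 61 → 31 → 36 → 46 → 1 → … (one orbit).
Cycle lengths of π_41 on ℤ/65ℤ: [12, 12, 12, 12, 12, 1, 1, 1, 1, 1]; 10 cycles in total.
n − c = 65 − 10 = 55; sign = (−1)^55 = -1.
(41|65)_J = -1 (Zolotarev's lemma cross-check).

-1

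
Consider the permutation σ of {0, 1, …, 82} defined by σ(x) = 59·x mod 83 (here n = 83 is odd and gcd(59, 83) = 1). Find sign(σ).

+1

Start at x=77: 77 → 61 → 30 → 27 → 16 → 31 → 3 → … (one orbit).
Decompose π into cycles: lengths [41, 41, 1] (3 cycles, including the fixed point 0).
3 cycles on 83: each ℓ→(−1)^(ℓ−1), product (−1)^80 = +1.
Check: (59/83) = +1 by Zolotarev.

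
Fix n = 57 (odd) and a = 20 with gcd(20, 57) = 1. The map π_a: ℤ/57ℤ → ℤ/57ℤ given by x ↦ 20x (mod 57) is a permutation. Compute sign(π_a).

Orbit of 20 under x↦20x: [20, 1]… (length divides ord_57(20)).
Cycle lengths of π_20 on ℤ/57ℤ: [2, 2, 2, 2, 2, 2, 2, 2, 2, 2, 2, 2, 2, 2, 2, 2, 2, 2, 2, 1, 1, 1, 1, 1, 1, 1, 1, 1, 1, 1, 1, 1, 1, 1, 1, 1, 1, 1]; 38 cycles in total.
57 − 38 = 19 transpositions; sign(π) = (−1)^19 = -1.

-1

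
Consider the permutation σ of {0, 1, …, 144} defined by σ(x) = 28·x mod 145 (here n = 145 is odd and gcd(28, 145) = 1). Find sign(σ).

-1

Orbit of 59 under x↦28x: [59, 57, 1, 28]… (length divides ord_145(28)).
Decompose π into cycles: lengths [4, 4, 4, 4, 4, 4, 4, 4, 4, 4, 4, 4, 4, 4, 4, 4, 4, 4, 4, 4, 4, 4, 4, 4, 4, 4, 4, 4, 4, 2, 2, 2, 2, 2, 2, 2, 2, 2, 2, 2, 2, 2, 2, 1] (44 cycles, including the fixed point 0).
Σ(ℓ_i−1) = 145−44 = 101; sign = (−1)^101 = -1.
(28|145)_J = -1 (Zolotarev's lemma cross-check).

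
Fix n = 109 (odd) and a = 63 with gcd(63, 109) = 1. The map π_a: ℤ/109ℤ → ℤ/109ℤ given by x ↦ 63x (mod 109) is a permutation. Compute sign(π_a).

Orbit of 45 under x↦63x: [45, 1, 63]… (length divides ord_109(63)).
37 cycles of lengths [3, 3, 3, 3, 3, 3, 3, 3, 3, 3, 3, 3, 3, 3, 3, 3, 3, 3, 3, 3, 3, 3, 3, 3, 3, 3, 3, 3, 3, 3, 3, 3, 3, 3, 3, 3, 1].
37 cycles on 109: each ℓ→(−1)^(ℓ−1), product (−1)^72 = +1.
(63|109)_J = +1 (Zolotarev's lemma cross-check).

+1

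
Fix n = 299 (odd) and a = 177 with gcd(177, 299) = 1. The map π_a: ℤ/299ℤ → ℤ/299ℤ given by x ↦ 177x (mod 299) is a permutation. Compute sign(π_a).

-1

Start at x=255: 255 → 285 → 213 → 27 → 294 → 12 → 31 → … (one orbit).
Cycle type of π: 44×6 + 11×2 + 4×3 + 1; total 12 cycles.
n − c = 299 − 12 = 287; sign = (−1)^287 = -1.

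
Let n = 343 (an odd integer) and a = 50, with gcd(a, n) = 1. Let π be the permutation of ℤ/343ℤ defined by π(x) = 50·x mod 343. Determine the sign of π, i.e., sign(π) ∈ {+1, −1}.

+1

Orbit of 50 under x↦50x: [50, 99, 148, 197, 246, 295, 1]… (length divides ord_343(50)).
Cycle type of π: 7×42 + 1×49; total 91 cycles.
91 cycles on 343: each ℓ→(−1)^(ℓ−1), product (−1)^252 = +1.
Zolotarev: (50|343) = +1, matching the cycle-count sign.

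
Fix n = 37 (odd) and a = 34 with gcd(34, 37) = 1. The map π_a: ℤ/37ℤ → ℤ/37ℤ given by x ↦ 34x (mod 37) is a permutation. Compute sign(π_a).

+1

Trace 16: π^k(16) = [16, 26, 33, 12, 1, 34, 9] for k=0..6.
Cycle lengths of π_34 on ℤ/37ℤ: [9, 9, 9, 9, 1]; 5 cycles in total.
5 cycles on 37: each ℓ→(−1)^(ℓ−1), product (−1)^32 = +1.
Check: (34/37) = +1 by Zolotarev.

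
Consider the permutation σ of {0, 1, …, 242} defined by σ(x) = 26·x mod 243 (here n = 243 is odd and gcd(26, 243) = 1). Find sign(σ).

Orbit of 190 under x↦26x: [190, 80, 136, 134, 82, 188, 28]… (length divides ord_243(26)).
π_26 has 32 disjoint cycles with lengths [18, 18, 18, 18, 18, 18, 18, 18, 18, 6, 6, 6, 6, 6, 6, 6, 6, 6, 2, 2, 2, 2, 2, 2, 2, 2, 2, 2, 2, 2, 2, 1] on {0,…,242}.
32 cycles on 243: each ℓ→(−1)^(ℓ−1), product (−1)^211 = -1.
Zolotarev: (26|243) = -1, matching the cycle-count sign.

-1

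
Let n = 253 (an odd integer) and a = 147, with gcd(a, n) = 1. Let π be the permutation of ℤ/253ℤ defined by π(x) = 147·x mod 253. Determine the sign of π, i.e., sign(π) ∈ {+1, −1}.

Orbit of 49 under x↦147x: [49, 119, 36, 232, 202, 93, 9]… (length divides ord_253(147)).
9 cycles of lengths [55, 55, 55, 55, 11, 11, 5, 5, 1].
n − c = 253 − 9 = 244; sign = (−1)^244 = +1.
The Jacobi symbol (147|253) = +1 (Zolotarev) agrees.

+1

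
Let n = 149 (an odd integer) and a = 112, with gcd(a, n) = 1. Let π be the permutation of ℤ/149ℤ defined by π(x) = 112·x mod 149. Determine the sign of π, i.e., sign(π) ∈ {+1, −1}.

Orbit of 19 under x↦112x: [19, 42, 85, 133, 145, 148, 37]… (length divides ord_149(112)).
Cycle type of π: 74×2 + 1; total 3 cycles.
With 3 cycles on 149 points, sign = (−1)^{149−3} = +1.
The Jacobi symbol (112|149) = +1 (Zolotarev) agrees.

+1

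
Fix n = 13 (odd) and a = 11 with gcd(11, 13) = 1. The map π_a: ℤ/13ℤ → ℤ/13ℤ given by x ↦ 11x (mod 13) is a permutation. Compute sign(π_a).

-1

Trace 1: π^k(1) = [1, 11, 4, 5, 3, 7, 12] for k=0..6.
Cycle type of π: 12 + 1; total 2 cycles.
With 2 cycles on 13 points, sign = (−1)^{13−2} = -1.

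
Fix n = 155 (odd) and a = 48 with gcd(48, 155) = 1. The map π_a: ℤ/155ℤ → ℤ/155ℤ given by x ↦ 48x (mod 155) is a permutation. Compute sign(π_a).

+1

Start at x=108: 108 → 69 → 57 → 101 → 43 → 49 → 27 → … (one orbit).
Decompose π into cycles: lengths [60, 60, 30, 4, 1] (5 cycles, including the fixed point 0).
Σ(ℓ_i−1) = 155−5 = 150; sign = (−1)^150 = +1.
Check: (48/155) = +1 by Zolotarev.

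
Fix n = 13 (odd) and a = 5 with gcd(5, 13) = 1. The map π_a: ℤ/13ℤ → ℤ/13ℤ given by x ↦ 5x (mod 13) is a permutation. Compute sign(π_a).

Orbit of 5 under x↦5x: [5, 12, 8, 1]… (length divides ord_13(5)).
π_5 has 4 disjoint cycles with lengths [4, 4, 4, 1] on {0,…,12}.
With 4 cycles on 13 points, sign = (−1)^{13−4} = -1.
The Jacobi symbol (5|13) = -1 (Zolotarev) agrees.

-1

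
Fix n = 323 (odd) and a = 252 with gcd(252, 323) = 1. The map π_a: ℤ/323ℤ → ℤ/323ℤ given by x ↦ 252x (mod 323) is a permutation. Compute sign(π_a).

-1

Start at x=93: 93 → 180 → 140 → 73 → 308 → 96 → 290 → … (one orbit).
Cycle type of π: 144×2 + 16 + 9×2 + 1; total 6 cycles.
sign(π) = (−1)^{n − #cycles} = (−1)^{323−6} = (−1)^317 = -1.
The Jacobi symbol (252|323) = -1 (Zolotarev) agrees.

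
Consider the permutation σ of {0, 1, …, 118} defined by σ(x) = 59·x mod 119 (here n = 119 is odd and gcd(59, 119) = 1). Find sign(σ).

-1

Start at x=87: 87 → 16 → 111 → 4 → 117 → 1 → 59 → … (one orbit).
Decompose π into cycles: lengths [24, 24, 24, 24, 8, 8, 6, 1] (8 cycles, including the fixed point 0).
n − c = 119 − 8 = 111; sign = (−1)^111 = -1.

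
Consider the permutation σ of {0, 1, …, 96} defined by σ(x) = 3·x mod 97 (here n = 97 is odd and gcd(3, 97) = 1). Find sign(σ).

Start at x=81: 81 → 49 → 50 → 53 → 62 → 89 → 73 → … (one orbit).
Cycle type of π: 48×2 + 1; total 3 cycles.
97 − 3 = 94 transpositions; sign(π) = (−1)^94 = +1.
Via Zolotarev, sign(π_{3}) = (3|97) = +1.

+1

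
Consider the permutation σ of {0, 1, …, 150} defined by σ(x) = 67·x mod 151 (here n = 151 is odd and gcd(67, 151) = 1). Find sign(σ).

Orbit of 91 under x↦67x: [91, 57, 44, 79, 8, 83, 125]… (length divides ord_151(67)).
Cycle lengths of π_67 on ℤ/151ℤ: [50, 50, 50, 1]; 4 cycles in total.
151 − 4 = 147 transpositions; sign(π) = (−1)^147 = -1.
(67|151)_J = -1 (Zolotarev's lemma cross-check).

-1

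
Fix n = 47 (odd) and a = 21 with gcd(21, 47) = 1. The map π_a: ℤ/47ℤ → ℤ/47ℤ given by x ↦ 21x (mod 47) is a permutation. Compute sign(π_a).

+1

Trace 42: π^k(42) = [42, 36, 4, 37, 25, 8, 27] for k=0..6.
3 cycles of lengths [23, 23, 1].
47 − 3 = 44 transpositions; sign(π) = (−1)^44 = +1.
The Jacobi symbol (21|47) = +1 (Zolotarev) agrees.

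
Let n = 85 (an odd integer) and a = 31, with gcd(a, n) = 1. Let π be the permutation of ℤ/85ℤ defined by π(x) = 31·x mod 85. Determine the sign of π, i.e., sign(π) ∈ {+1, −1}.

-1

Orbit of 36 under x↦31x: [36, 11, 1, 31, 26, 41, 81]… (length divides ord_85(31)).
Decompose π into cycles: lengths [16, 16, 16, 16, 16, 1, 1, 1, 1, 1] (10 cycles, including the fixed point 0).
With 10 cycles on 85 points, sign = (−1)^{85−10} = -1.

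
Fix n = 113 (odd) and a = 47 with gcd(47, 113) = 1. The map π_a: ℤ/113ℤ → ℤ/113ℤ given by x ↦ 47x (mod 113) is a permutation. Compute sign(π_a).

-1

Trace 29: π^k(29) = [29, 7, 103, 95, 58, 14, 93] for k=0..6.
Decompose π into cycles: lengths [112, 1] (2 cycles, including the fixed point 0).
sign(π) = (−1)^{n − #cycles} = (−1)^{113−2} = (−1)^111 = -1.
Zolotarev: (47|113) = -1, matching the cycle-count sign.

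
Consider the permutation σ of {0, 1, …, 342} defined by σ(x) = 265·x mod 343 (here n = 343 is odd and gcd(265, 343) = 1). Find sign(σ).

Orbit of 342 under x↦265x: [342, 78, 90, 183, 132, 337, 125]… (length divides ord_343(265)).
Cycle lengths of π_265 on ℤ/343ℤ: [98, 98, 98, 14, 14, 14, 2, 2, 2, 1]; 10 cycles in total.
sign(π) = (−1)^{n − #cycles} = (−1)^{343−10} = (−1)^333 = -1.

-1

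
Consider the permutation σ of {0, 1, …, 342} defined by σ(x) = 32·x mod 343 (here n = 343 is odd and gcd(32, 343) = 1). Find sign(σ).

Orbit of 37 under x↦32x: [37, 155, 158, 254, 239, 102, 177]… (length divides ord_343(32)).
The orbit structure of x ↦ 32x mod 343: 7 orbits of sizes [147, 147, 21, 21, 3, 3, 1].
With 7 cycles on 343 points, sign = (−1)^{343−7} = +1.
(32|343)_J = +1 (Zolotarev's lemma cross-check).

+1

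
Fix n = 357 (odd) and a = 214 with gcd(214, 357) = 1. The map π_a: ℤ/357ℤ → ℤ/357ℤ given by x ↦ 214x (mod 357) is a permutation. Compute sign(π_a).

-1

Start at x=127: 127 → 46 → 205 → 316 → 151 → 184 → 106 → … (one orbit).
π_214 has 18 disjoint cycles with lengths [48, 48, 48, 48, 48, 48, 16, 16, 16, 3, 3, 3, 3, 3, 3, 1, 1, 1] on {0,…,356}.
n − c = 357 − 18 = 339; sign = (−1)^339 = -1.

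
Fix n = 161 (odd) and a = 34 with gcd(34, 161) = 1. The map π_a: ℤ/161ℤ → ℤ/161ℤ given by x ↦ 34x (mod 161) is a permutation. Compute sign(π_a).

Trace 111: π^k(111) = [111, 71, 160, 127, 132, 141, 125] for k=0..6.
π_34 has 11 disjoint cycles with lengths [22, 22, 22, 22, 22, 22, 22, 2, 2, 2, 1] on {0,…,160}.
n − c = 161 − 11 = 150; sign = (−1)^150 = +1.

+1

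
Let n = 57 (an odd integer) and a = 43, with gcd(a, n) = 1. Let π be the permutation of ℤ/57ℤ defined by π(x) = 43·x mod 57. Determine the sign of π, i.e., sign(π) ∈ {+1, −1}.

Orbit of 55 under x↦43x: [55, 28, 7, 16, 4, 1, 43]… (length divides ord_57(43)).
π_43 has 9 disjoint cycles with lengths [9, 9, 9, 9, 9, 9, 1, 1, 1] on {0,…,56}.
sign(π) = (−1)^{n − #cycles} = (−1)^{57−9} = (−1)^48 = +1.

+1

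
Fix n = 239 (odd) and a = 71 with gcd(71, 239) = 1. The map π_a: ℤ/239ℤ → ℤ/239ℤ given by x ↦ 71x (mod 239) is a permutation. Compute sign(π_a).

Orbit of 128 under x↦71x: [128, 6, 187, 132, 51, 36, 166]… (length divides ord_239(71)).
Cycle type of π: 17×14 + 1; total 15 cycles.
15 cycles on 239: each ℓ→(−1)^(ℓ−1), product (−1)^224 = +1.
Via Zolotarev, sign(π_{71}) = (71|239) = +1.

+1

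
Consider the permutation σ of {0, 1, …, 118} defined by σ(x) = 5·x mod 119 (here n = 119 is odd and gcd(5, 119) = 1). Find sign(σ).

+1

Start at x=9: 9 → 45 → 106 → 54 → 32 → 41 → 86 → … (one orbit).
Cycle type of π: 48×2 + 16 + 6 + 1; total 5 cycles.
With 5 cycles on 119 points, sign = (−1)^{119−5} = +1.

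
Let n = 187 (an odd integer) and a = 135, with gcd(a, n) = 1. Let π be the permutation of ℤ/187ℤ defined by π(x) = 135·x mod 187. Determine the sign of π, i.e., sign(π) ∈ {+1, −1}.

Start at x=103: 103 → 67 → 69 → 152 → 137 → 169 → 1 → … (one orbit).
Cycle lengths of π_135 on ℤ/187ℤ: [10, 10, 10, 10, 10, 10, 10, 10, 10, 10, 10, 10, 10, 10, 10, 10, 5, 5, 2, 2, 2, 2, 2, 2, 2, 2, 1]; 27 cycles in total.
sign(π) = (−1)^{n − #cycles} = (−1)^{187−27} = (−1)^160 = +1.
Zolotarev: (135|187) = +1, matching the cycle-count sign.

+1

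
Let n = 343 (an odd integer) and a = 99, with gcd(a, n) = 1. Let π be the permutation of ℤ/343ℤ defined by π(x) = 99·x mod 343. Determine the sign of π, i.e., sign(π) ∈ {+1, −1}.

Orbit of 246 under x↦99x: [246, 1, 99, 197, 295, 50, 148]… (length divides ord_343(99)).
π_99 has 91 disjoint cycles with lengths [7, 7, 7, 7, 7, 7, 7, 7, 7, 7, 7, 7, 7, 7, 7, 7, 7, 7, 7, 7, 7, 7, 7, 7, 7, 7, 7, 7, 7, 7, 7, 7, 7, 7, 7, 7, 7, 7, 7, 7, 7, 7, 1, 1, 1, 1, 1, 1, 1, 1, 1, 1, 1, 1, 1, 1, 1, 1, 1, 1, 1, 1, 1, 1, 1, 1, 1, 1, 1, 1, 1, 1, 1, 1, 1, 1, 1, 1, 1, 1, 1, 1, 1, 1, 1, 1, 1, 1, 1, 1, 1] on {0,…,342}.
With 91 cycles on 343 points, sign = (−1)^{343−91} = +1.
Check: (99/343) = +1 by Zolotarev.

+1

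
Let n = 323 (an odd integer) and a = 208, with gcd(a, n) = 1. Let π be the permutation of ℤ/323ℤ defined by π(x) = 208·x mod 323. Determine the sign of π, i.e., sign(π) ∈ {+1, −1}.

-1

Trace 132: π^k(132) = [132, 1, 208, 305] for k=0..3.
Decompose π into cycles: lengths [4, 4, 4, 4, 4, 4, 4, 4, 4, 4, 4, 4, 4, 4, 4, 4, 4, 4, 4, 4, 4, 4, 4, 4, 4, 4, 4, 4, 4, 4, 4, 4, 4, 4, 4, 4, 4, 4, 4, 4, 4, 4, 4, 4, 4, 4, 4, 4, 4, 4, 4, 4, 4, 4, 4, 4, 4, 4, 4, 4, 4, 4, 4, 4, 4, 4, 4, 4, 4, 4, 4, 4, 4, 4, 4, 4, 2, 2, 2, 2, 2, 2, 2, 2, 2, 1] (86 cycles, including the fixed point 0).
Σ(ℓ_i−1) = 323−86 = 237; sign = (−1)^237 = -1.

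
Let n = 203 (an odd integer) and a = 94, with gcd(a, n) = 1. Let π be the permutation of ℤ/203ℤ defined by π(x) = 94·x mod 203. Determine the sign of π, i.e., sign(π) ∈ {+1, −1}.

-1

Trace 45: π^k(45) = [45, 170, 146, 123, 194, 169, 52] for k=0..6.
π_94 has 10 disjoint cycles with lengths [42, 42, 42, 42, 7, 7, 7, 7, 6, 1] on {0,…,202}.
n − c = 203 − 10 = 193; sign = (−1)^193 = -1.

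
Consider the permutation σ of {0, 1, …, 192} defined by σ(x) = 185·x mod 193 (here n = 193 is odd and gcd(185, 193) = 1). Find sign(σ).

Trace 151: π^k(151) = [151, 143, 14, 81, 124, 166, 23] for k=0..6.
Cycle type of π: 32×6 + 1; total 7 cycles.
7 cycles on 193: each ℓ→(−1)^(ℓ−1), product (−1)^186 = +1.

+1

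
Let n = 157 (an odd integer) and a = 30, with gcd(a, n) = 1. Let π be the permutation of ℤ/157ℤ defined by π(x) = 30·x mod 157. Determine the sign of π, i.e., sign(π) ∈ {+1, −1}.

+1

Orbit of 52 under x↦30x: [52, 147, 14, 106, 40, 101, 47]… (length divides ord_157(30)).
5 cycles of lengths [39, 39, 39, 39, 1].
sign(π) = (−1)^{n − #cycles} = (−1)^{157−5} = (−1)^152 = +1.
Via Zolotarev, sign(π_{30}) = (30|157) = +1.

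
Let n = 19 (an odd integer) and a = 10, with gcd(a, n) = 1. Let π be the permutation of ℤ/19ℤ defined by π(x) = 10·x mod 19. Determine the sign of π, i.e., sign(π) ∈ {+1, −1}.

-1

Trace 8: π^k(8) = [8, 4, 2, 1, 10, 5, 12] for k=0..6.
Cycle lengths of π_10 on ℤ/19ℤ: [18, 1]; 2 cycles in total.
With 2 cycles on 19 points, sign = (−1)^{19−2} = -1.
Check: (10/19) = -1 by Zolotarev.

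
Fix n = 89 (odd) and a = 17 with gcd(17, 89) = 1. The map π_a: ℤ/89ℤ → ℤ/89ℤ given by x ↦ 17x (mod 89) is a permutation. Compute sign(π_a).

+1

Start at x=55: 55 → 45 → 53 → 11 → 9 → 64 → 20 → … (one orbit).
The orbit structure of x ↦ 17x mod 89: 3 orbits of sizes [44, 44, 1].
With 3 cycles on 89 points, sign = (−1)^{89−3} = +1.
Zolotarev: (17|89) = +1, matching the cycle-count sign.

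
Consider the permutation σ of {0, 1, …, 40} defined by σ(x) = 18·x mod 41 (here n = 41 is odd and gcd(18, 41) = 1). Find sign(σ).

Trace 18: π^k(18) = [18, 37, 10, 16, 1] for k=0..4.
π_18 has 9 disjoint cycles with lengths [5, 5, 5, 5, 5, 5, 5, 5, 1] on {0,…,40}.
With 9 cycles on 41 points, sign = (−1)^{41−9} = +1.

+1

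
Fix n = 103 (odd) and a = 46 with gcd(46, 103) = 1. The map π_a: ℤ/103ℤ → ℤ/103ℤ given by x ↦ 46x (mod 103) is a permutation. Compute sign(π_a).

Orbit of 56 under x↦46x: [56, 1, 46]… (length divides ord_103(46)).
Cycle type of π: 3×34 + 1; total 35 cycles.
Σ(ℓ_i−1) = 103−35 = 68; sign = (−1)^68 = +1.
(46|103)_J = +1 (Zolotarev's lemma cross-check).

+1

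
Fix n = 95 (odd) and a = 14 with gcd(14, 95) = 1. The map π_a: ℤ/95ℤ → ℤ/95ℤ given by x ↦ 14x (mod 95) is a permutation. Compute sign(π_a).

-1

Start at x=26: 26 → 79 → 61 → 94 → 81 → 89 → 11 → … (one orbit).
The orbit structure of x ↦ 14x mod 95: 8 orbits of sizes [18, 18, 18, 18, 18, 2, 2, 1].
n − c = 95 − 8 = 87; sign = (−1)^87 = -1.
The Jacobi symbol (14|95) = -1 (Zolotarev) agrees.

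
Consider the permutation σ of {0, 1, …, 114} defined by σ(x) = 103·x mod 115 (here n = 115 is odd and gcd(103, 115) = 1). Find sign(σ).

+1

Trace 107: π^k(107) = [107, 96, 113, 24, 57, 6, 43] for k=0..6.
The orbit structure of x ↦ 103x mod 115: 5 orbits of sizes [44, 44, 22, 4, 1].
Σ(ℓ_i−1) = 115−5 = 110; sign = (−1)^110 = +1.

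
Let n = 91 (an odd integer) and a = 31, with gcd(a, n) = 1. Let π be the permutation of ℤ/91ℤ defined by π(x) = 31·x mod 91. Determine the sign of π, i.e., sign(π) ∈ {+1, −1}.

+1

Orbit of 34 under x↦31x: [34, 53, 5, 64, 73, 79, 83]… (length divides ord_91(31)).
Cycle type of π: 12×6 + 6 + 4×3 + 1; total 11 cycles.
Σ(ℓ_i−1) = 91−11 = 80; sign = (−1)^80 = +1.
(31|91)_J = +1 (Zolotarev's lemma cross-check).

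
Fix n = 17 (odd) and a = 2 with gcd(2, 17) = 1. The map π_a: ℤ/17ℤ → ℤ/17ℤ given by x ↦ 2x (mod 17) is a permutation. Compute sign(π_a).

+1

Start at x=8: 8 → 16 → 15 → 13 → 9 → 1 → 2 → … (one orbit).
The orbit structure of x ↦ 2x mod 17: 3 orbits of sizes [8, 8, 1].
n − c = 17 − 3 = 14; sign = (−1)^14 = +1.
Via Zolotarev, sign(π_{2}) = (2|17) = +1.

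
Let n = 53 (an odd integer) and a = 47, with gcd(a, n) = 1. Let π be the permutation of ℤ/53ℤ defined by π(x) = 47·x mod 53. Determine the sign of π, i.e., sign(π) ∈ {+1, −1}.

+1

Trace 16: π^k(16) = [16, 10, 46, 42, 13, 28, 44] for k=0..6.
5 cycles of lengths [13, 13, 13, 13, 1].
Σ(ℓ_i−1) = 53−5 = 48; sign = (−1)^48 = +1.
The Jacobi symbol (47|53) = +1 (Zolotarev) agrees.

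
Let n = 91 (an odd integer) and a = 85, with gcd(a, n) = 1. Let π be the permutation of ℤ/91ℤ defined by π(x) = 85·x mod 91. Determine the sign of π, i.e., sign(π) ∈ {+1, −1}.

-1

Trace 50: π^k(50) = [50, 64, 71, 29, 8, 43, 15] for k=0..6.
π_85 has 14 disjoint cycles with lengths [12, 12, 12, 12, 12, 12, 12, 1, 1, 1, 1, 1, 1, 1] on {0,…,90}.
91 − 14 = 77 transpositions; sign(π) = (−1)^77 = -1.
Check: (85/91) = -1 by Zolotarev.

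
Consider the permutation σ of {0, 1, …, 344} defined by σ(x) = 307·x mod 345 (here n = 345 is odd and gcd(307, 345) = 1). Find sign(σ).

-1

Trace 49: π^k(49) = [49, 208, 31, 202, 259, 163, 16] for k=0..6.
Cycle lengths of π_307 on ℤ/345ℤ: [44, 44, 44, 44, 44, 44, 11, 11, 11, 11, 11, 11, 4, 4, 4, 1, 1, 1]; 18 cycles in total.
Σ(ℓ_i−1) = 345−18 = 327; sign = (−1)^327 = -1.
Via Zolotarev, sign(π_{307}) = (307|345) = -1.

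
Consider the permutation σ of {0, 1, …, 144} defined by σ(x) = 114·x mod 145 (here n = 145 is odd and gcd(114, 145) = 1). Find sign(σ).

-1

Start at x=111: 111 → 39 → 96 → 69 → 36 → 44 → 86 → … (one orbit).
The orbit structure of x ↦ 114x mod 145: 8 orbits of sizes [28, 28, 28, 28, 28, 2, 2, 1].
145 − 8 = 137 transpositions; sign(π) = (−1)^137 = -1.
Via Zolotarev, sign(π_{114}) = (114|145) = -1.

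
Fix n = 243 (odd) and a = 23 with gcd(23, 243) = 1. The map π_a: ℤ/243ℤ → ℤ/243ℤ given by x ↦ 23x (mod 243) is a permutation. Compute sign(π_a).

-1

Start at x=176: 176 → 160 → 35 → 76 → 47 → 109 → 77 → … (one orbit).
Cycle lengths of π_23 on ℤ/243ℤ: [162, 54, 18, 6, 2, 1]; 6 cycles in total.
6 cycles on 243: each ℓ→(−1)^(ℓ−1), product (−1)^237 = -1.
Via Zolotarev, sign(π_{23}) = (23|243) = -1.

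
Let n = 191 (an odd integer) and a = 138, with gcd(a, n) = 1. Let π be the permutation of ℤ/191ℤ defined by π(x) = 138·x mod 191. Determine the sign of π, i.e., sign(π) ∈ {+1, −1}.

Orbit of 10 under x↦138x: [10, 43, 13, 75, 36, 2, 85]… (length divides ord_191(138)).
Cycle lengths of π_138 on ℤ/191ℤ: [95, 95, 1]; 3 cycles in total.
sign(π) = (−1)^{n − #cycles} = (−1)^{191−3} = (−1)^188 = +1.
Check: (138/191) = +1 by Zolotarev.

+1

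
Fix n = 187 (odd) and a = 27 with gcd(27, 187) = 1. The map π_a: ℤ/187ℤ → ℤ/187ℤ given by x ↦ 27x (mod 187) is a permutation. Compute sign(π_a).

Start at x=113: 113 → 59 → 97 → 1 → 27 → 168 → 48 → … (one orbit).
Cycle type of π: 80×2 + 16 + 5×2 + 1; total 6 cycles.
6 cycles on 187: each ℓ→(−1)^(ℓ−1), product (−1)^181 = -1.
Zolotarev: (27|187) = -1, matching the cycle-count sign.

-1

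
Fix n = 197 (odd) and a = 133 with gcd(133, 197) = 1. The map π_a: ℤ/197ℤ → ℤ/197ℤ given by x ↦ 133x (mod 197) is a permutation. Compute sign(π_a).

+1

Orbit of 164 under x↦133x: [164, 142, 171, 88, 81, 135, 28]… (length divides ord_197(133)).
Cycle type of π: 49×4 + 1; total 5 cycles.
With 5 cycles on 197 points, sign = (−1)^{197−5} = +1.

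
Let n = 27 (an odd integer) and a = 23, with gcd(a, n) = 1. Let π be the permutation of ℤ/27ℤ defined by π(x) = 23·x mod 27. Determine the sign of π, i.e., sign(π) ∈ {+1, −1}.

-1

Start at x=16: 16 → 17 → 13 → 2 → 19 → 5 → 7 → … (one orbit).
Decompose π into cycles: lengths [18, 6, 2, 1] (4 cycles, including the fixed point 0).
With 4 cycles on 27 points, sign = (−1)^{27−4} = -1.
Zolotarev: (23|27) = -1, matching the cycle-count sign.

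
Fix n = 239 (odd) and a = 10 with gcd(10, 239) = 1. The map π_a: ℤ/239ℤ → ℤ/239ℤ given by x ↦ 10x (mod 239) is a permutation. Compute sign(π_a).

Trace 100: π^k(100) = [100, 44, 201, 98, 24, 1, 10] for k=0..6.
Cycle type of π: 7×34 + 1; total 35 cycles.
239 − 35 = 204 transpositions; sign(π) = (−1)^204 = +1.
The Jacobi symbol (10|239) = +1 (Zolotarev) agrees.

+1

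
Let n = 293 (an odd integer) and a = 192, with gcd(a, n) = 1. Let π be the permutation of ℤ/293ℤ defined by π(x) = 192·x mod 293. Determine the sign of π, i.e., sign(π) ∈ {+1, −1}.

Start at x=177: 177 → 289 → 111 → 216 → 159 → 56 → 204 → … (one orbit).
π_192 has 2 disjoint cycles with lengths [292, 1] on {0,…,292}.
Σ(ℓ_i−1) = 293−2 = 291; sign = (−1)^291 = -1.

-1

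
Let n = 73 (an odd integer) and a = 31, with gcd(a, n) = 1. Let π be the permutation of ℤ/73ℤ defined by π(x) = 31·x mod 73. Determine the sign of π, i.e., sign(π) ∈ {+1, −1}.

Orbit of 63 under x↦31x: [63, 55, 26, 3, 20, 36, 21]… (length divides ord_73(31)).
The orbit structure of x ↦ 31x mod 73: 2 orbits of sizes [72, 1].
With 2 cycles on 73 points, sign = (−1)^{73−2} = -1.

-1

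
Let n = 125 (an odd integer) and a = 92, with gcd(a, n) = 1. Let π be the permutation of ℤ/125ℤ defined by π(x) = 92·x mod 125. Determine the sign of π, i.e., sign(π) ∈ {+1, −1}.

-1

Orbit of 41 under x↦92x: [41, 22, 24, 83, 11, 12, 104]… (length divides ord_125(92)).
The orbit structure of x ↦ 92x mod 125: 4 orbits of sizes [100, 20, 4, 1].
Σ(ℓ_i−1) = 125−4 = 121; sign = (−1)^121 = -1.
Check: (92/125) = -1 by Zolotarev.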